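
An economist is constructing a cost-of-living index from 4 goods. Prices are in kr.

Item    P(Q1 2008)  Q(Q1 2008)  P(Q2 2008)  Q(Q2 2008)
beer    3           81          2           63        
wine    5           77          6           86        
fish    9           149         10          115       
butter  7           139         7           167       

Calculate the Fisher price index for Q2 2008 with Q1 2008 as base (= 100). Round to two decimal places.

104.91

Laspeyres component (base-period weights):
ΣP(Q2 2008)Q(Q1 2008) = 2×81 + 6×77 + 10×149 + 7×139 = 162 + 462 + 1490 + 973 = 3087
ΣP(Q1 2008)Q(Q1 2008) = 3×81 + 5×77 + 9×149 + 7×139 = 243 + 385 + 1341 + 973 = 2942
L = 3087 / 2942 × 100 = 104.9286
Paasche component (current-period weights):
ΣP(Q2 2008)Q(Q2 2008) = 2×63 + 6×86 + 10×115 + 7×167 = 126 + 516 + 1150 + 1169 = 2961
ΣP(Q1 2008)Q(Q2 2008) = 3×63 + 5×86 + 9×115 + 7×167 = 189 + 430 + 1035 + 1169 = 2823
P = 2961 / 2823 × 100 = 104.8884
Fisher = √(L × P) = √(104.9286 × 104.8884) = 104.9085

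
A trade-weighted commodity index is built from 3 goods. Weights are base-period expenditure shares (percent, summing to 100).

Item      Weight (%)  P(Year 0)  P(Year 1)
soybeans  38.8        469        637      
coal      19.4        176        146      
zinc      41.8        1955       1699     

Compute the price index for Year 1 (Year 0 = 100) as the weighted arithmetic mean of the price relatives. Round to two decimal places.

soybeans: 38.8 × (637/469) = 38.8 × 1.358209 = 52.6985
coal: 19.4 × (146/176) = 19.4 × 0.829545 = 16.0932
zinc: 41.8 × (1699/1955) = 41.8 × 0.869054 = 36.3264
Index = Σ wᵢ·(p₁ᵢ/p₀ᵢ) = 52.6985 + 16.0932 + 36.3264 = 105.1181

105.12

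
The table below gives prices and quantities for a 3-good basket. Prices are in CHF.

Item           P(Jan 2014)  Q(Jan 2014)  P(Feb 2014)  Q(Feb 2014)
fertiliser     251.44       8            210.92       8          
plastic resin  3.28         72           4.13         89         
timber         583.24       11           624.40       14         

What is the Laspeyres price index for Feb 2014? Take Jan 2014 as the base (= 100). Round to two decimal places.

102.19

Laspeyres price index uses base-period quantities as weights.
ΣP(Feb 2014)·Q(Jan 2014) = 210.92×8 + 4.13×72 + 624.40×11 = 1687.36 + 297.36 + 6868.4 = 8853.12
ΣP(Jan 2014)·Q(Jan 2014) = 251.44×8 + 3.28×72 + 583.24×11 = 2011.52 + 236.16 + 6415.64 = 8663.32
Index = 8853.12 / 8663.32 × 100 = 102.1908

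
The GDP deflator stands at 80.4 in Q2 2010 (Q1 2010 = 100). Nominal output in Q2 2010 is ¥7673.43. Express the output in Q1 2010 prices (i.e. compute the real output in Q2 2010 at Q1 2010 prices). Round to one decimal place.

9544.1

Real = Nominal ÷ (Index/100) = 7673.43 ÷ (80.4/100)
     = 7673.43 ÷ 0.804 = 9544.0672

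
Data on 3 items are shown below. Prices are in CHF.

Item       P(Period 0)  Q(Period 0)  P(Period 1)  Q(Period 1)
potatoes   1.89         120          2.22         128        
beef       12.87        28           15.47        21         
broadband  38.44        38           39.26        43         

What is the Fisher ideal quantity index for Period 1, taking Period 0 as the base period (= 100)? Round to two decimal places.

105.27

Laspeyres component (base-period weights):
ΣP(Period 0)Q(Period 1) = 1.89×128 + 12.87×21 + 38.44×43 = 241.92 + 270.27 + 1652.92 = 2165.11
ΣP(Period 0)Q(Period 0) = 1.89×120 + 12.87×28 + 38.44×38 = 226.8 + 360.36 + 1460.72 = 2047.88
L = 2165.11 / 2047.88 × 100 = 105.7245
Paasche component (current-period weights):
ΣP(Period 1)Q(Period 1) = 2.22×128 + 15.47×21 + 39.26×43 = 284.16 + 324.87 + 1688.18 = 2297.21
ΣP(Period 1)Q(Period 0) = 2.22×120 + 15.47×28 + 39.26×38 = 266.4 + 433.16 + 1491.88 = 2191.44
P = 2297.21 / 2191.44 × 100 = 104.8265
Fisher = √(L × P) = √(105.7245 × 104.8265) = 105.2745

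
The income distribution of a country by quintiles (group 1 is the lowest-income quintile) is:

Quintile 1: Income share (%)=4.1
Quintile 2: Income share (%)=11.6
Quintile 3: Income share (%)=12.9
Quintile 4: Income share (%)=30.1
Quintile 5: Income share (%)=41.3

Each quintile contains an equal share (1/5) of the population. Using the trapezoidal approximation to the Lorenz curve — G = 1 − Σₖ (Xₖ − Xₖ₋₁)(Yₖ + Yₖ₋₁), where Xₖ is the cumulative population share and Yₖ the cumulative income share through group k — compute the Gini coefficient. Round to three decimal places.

Cumulative income shares Yₖ: 0.0410, 0.1570, 0.2860, 0.5870, 1.0000
Σ (Xₖ−Xₖ₋₁)(Yₖ+Yₖ₋₁) = (1/5)(0.0410+0.0000) + (1/5)(0.1570+0.0410) + (1/5)(0.2860+0.1570) + (1/5)(0.5870+0.2860) + (1/5)(1.0000+0.5870)
  = 0.0082 + 0.0396 + 0.0886 + 0.1746 + 0.3174 = 0.6284
G = 1 − 0.6284 = 0.3716

0.372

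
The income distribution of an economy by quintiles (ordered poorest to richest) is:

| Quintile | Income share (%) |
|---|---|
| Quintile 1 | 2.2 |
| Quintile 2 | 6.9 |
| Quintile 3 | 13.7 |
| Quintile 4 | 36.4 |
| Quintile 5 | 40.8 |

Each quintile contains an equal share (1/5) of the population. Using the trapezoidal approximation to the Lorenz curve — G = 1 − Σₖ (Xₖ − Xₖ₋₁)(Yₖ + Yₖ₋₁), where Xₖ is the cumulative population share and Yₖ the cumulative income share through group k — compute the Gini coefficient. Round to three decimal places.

0.427

Cumulative income shares Yₖ: 0.0220, 0.0910, 0.2280, 0.5920, 1.0000
Σ (Xₖ−Xₖ₋₁)(Yₖ+Yₖ₋₁) = (1/5)(0.0220+0.0000) + (1/5)(0.0910+0.0220) + (1/5)(0.2280+0.0910) + (1/5)(0.5920+0.2280) + (1/5)(1.0000+0.5920)
  = 0.0044 + 0.0226 + 0.0638 + 0.1640 + 0.3184 = 0.5732
G = 1 − 0.5732 = 0.4268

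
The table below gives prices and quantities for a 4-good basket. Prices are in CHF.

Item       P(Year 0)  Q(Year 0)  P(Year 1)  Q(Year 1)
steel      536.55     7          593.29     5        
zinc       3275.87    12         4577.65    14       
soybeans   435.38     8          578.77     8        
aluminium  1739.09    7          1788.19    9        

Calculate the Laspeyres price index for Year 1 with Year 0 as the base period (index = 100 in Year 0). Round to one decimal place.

Laspeyres price index uses base-period quantities as weights.
ΣP(Year 1)·Q(Year 0) = 593.29×7 + 4577.65×12 + 578.77×8 + 1788.19×7 = 4153.03 + 54931.8 + 4630.16 + 12517.33 = 76232.32
ΣP(Year 0)·Q(Year 0) = 536.55×7 + 3275.87×12 + 435.38×8 + 1739.09×7 = 3755.85 + 39310.44 + 3483.04 + 12173.63 = 58722.96
Index = 76232.32 / 58722.96 × 100 = 129.8169

129.8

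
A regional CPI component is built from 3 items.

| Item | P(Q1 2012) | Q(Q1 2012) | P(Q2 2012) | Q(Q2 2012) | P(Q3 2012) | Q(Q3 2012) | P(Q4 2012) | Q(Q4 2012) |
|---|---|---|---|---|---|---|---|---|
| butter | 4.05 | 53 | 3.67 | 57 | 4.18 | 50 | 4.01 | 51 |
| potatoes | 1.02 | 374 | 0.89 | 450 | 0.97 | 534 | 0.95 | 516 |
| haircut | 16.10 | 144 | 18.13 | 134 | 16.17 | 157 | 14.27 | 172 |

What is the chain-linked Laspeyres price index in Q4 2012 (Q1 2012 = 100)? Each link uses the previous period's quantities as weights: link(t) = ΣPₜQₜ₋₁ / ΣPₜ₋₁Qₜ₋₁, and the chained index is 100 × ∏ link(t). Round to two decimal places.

90.88

Link Q1 2012→Q2 2012:
ΣP(Q2 2012)Q(Q1 2012) = 3.67×53 + 0.89×374 + 18.13×144 = 194.51 + 332.86 + 2610.72 = 3138.09
ΣP(Q1 2012)Q(Q1 2012) = 4.05×53 + 1.02×374 + 16.10×144 = 214.65 + 381.48 + 2318.4 = 2914.53
link = 3138.09/2914.53 = 1.076705
Link Q2 2012→Q3 2012:
ΣP(Q3 2012)Q(Q2 2012) = 4.18×57 + 0.97×450 + 16.17×134 = 238.26 + 436.5 + 2166.78 = 2841.54
ΣP(Q2 2012)Q(Q2 2012) = 3.67×57 + 0.89×450 + 18.13×134 = 209.19 + 400.5 + 2429.42 = 3039.11
link = 2841.54/3039.11 = 0.934991
Link Q3 2012→Q4 2012:
ΣP(Q4 2012)Q(Q3 2012) = 4.01×50 + 0.95×534 + 14.27×157 = 200.5 + 507.3 + 2240.39 = 2948.19
ΣP(Q3 2012)Q(Q3 2012) = 4.18×50 + 0.97×534 + 16.17×157 = 209 + 517.98 + 2538.69 = 3265.67
link = 2948.19/3265.67 = 0.902783
Chained index = 100 × 1.076705 × 0.934991 × 0.902783 = 90.8840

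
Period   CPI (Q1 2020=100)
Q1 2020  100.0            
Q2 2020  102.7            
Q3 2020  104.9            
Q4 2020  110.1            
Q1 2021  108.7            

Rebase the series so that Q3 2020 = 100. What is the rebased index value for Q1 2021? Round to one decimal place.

103.6

Rebased(Q1 2021) = 108.7 / 104.9 × 100 = 103.6225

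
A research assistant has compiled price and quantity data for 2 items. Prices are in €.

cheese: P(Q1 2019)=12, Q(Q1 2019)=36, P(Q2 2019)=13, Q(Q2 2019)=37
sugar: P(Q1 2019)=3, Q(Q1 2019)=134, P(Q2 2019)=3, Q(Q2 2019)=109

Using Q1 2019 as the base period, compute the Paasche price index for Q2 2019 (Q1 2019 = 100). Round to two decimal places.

Paasche price index uses current-period quantities as weights.
ΣP(Q2 2019)·Q(Q2 2019) = 13×37 + 3×109 = 481 + 327 = 808
ΣP(Q1 2019)·Q(Q2 2019) = 12×37 + 3×109 = 444 + 327 = 771
Index = 808 / 771 × 100 = 104.7990

104.80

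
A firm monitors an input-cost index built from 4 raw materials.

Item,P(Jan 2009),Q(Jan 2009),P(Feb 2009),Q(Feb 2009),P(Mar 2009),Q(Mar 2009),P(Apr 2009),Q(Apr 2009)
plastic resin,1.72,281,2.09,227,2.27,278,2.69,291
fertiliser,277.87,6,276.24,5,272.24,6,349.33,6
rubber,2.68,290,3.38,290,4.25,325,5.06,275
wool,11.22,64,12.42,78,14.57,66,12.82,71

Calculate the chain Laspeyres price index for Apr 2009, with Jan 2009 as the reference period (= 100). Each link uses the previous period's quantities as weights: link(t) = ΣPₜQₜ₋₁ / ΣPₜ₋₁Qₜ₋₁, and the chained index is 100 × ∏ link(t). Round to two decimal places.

142.45

Link Jan 2009→Feb 2009:
ΣP(Feb 2009)Q(Jan 2009) = 2.09×281 + 276.24×6 + 3.38×290 + 12.42×64 = 587.29 + 1657.44 + 980.2 + 794.88 = 4019.81
ΣP(Jan 2009)Q(Jan 2009) = 1.72×281 + 277.87×6 + 2.68×290 + 11.22×64 = 483.32 + 1667.22 + 777.2 + 718.08 = 3645.82
link = 4019.81/3645.82 = 1.102580
Link Feb 2009→Mar 2009:
ΣP(Mar 2009)Q(Feb 2009) = 2.27×227 + 272.24×5 + 4.25×290 + 14.57×78 = 515.29 + 1361.2 + 1232.5 + 1136.46 = 4245.45
ΣP(Feb 2009)Q(Feb 2009) = 2.09×227 + 276.24×5 + 3.38×290 + 12.42×78 = 474.43 + 1381.2 + 980.2 + 968.76 = 3804.59
link = 4245.45/3804.59 = 1.115876
Link Mar 2009→Apr 2009:
ΣP(Apr 2009)Q(Mar 2009) = 2.69×278 + 349.33×6 + 5.06×325 + 12.82×66 = 747.82 + 2095.98 + 1644.5 + 846.12 = 5334.42
ΣP(Mar 2009)Q(Mar 2009) = 2.27×278 + 272.24×6 + 4.25×325 + 14.57×66 = 631.06 + 1633.44 + 1381.25 + 961.62 = 4607.37
link = 5334.42/4607.37 = 1.157802
Chained index = 100 × 1.102580 × 1.115876 × 1.157802 = 142.4493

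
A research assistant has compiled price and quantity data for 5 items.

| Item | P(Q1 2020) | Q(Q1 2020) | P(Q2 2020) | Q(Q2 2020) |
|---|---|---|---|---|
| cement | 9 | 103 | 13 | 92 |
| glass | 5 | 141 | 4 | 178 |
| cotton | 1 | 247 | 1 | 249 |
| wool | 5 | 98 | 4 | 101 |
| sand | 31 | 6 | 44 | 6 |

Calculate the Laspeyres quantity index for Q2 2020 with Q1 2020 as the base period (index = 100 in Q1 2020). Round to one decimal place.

104.0

Laspeyres quantity index uses base-period prices as weights.
ΣP(Q1 2020)·Q(Q2 2020) = 9×92 + 5×178 + 1×249 + 5×101 + 31×6 = 828 + 890 + 249 + 505 + 186 = 2658
ΣP(Q1 2020)·Q(Q1 2020) = 9×103 + 5×141 + 1×247 + 5×98 + 31×6 = 927 + 705 + 247 + 490 + 186 = 2555
Index = 2658 / 2555 × 100 = 104.0313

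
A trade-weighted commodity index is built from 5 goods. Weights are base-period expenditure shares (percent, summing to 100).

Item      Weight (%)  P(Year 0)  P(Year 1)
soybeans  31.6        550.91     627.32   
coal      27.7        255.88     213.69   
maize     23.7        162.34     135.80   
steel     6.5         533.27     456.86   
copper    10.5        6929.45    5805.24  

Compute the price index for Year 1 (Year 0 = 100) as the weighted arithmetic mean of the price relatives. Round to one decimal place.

93.3

soybeans: 31.6 × (627.32/550.91) = 31.6 × 1.138698 = 35.9829
coal: 27.7 × (213.69/255.88) = 27.7 × 0.835118 = 23.1328
maize: 23.7 × (135.80/162.34) = 23.7 × 0.836516 = 19.8254
steel: 6.5 × (456.86/533.27) = 6.5 × 0.856714 = 5.5686
copper: 10.5 × (5805.24/6929.45) = 10.5 × 0.837763 = 8.7965
Index = Σ wᵢ·(p₁ᵢ/p₀ᵢ) = 35.9829 + 23.1328 + 19.8254 + 5.5686 + 8.7965 = 93.3062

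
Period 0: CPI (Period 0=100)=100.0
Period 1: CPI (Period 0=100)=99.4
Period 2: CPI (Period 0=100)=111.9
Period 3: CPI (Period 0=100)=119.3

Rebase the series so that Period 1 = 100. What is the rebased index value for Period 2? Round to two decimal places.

112.58

Rebased(Period 2) = 111.9 / 99.4 × 100 = 112.5755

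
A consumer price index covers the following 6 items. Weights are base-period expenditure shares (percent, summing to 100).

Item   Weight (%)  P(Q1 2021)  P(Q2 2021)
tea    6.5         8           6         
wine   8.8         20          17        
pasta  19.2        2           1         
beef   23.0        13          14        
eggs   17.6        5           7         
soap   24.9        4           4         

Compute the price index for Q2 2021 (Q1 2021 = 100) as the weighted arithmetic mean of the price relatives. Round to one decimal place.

tea: 6.5 × (6/8) = 6.5 × 0.750000 = 4.8750
wine: 8.8 × (17/20) = 8.8 × 0.850000 = 7.4800
pasta: 19.2 × (1/2) = 19.2 × 0.500000 = 9.6000
beef: 23.0 × (14/13) = 23.0 × 1.076923 = 24.7692
eggs: 17.6 × (7/5) = 17.6 × 1.400000 = 24.6400
soap: 24.9 × (4/4) = 24.9 × 1.000000 = 24.9000
Index = Σ wᵢ·(p₁ᵢ/p₀ᵢ) = 4.8750 + 7.4800 + 9.6000 + 24.7692 + 24.6400 + 24.9000 = 96.2642

96.3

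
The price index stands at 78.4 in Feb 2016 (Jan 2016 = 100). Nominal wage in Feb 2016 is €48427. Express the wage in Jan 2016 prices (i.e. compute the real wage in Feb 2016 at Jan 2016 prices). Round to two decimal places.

Real = Nominal ÷ (Index/100) = 48427 ÷ (78.4/100)
     = 48427 ÷ 0.784 = 61769.1327

61769.13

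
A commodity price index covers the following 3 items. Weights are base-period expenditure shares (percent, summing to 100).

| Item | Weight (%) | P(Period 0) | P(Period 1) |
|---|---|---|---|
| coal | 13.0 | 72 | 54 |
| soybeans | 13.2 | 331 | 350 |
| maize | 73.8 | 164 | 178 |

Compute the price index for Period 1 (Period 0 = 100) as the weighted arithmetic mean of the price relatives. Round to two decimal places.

103.81

coal: 13.0 × (54/72) = 13.0 × 0.750000 = 9.7500
soybeans: 13.2 × (350/331) = 13.2 × 1.057402 = 13.9577
maize: 73.8 × (178/164) = 73.8 × 1.085366 = 80.1000
Index = Σ wᵢ·(p₁ᵢ/p₀ᵢ) = 9.7500 + 13.9577 + 80.1000 = 103.8077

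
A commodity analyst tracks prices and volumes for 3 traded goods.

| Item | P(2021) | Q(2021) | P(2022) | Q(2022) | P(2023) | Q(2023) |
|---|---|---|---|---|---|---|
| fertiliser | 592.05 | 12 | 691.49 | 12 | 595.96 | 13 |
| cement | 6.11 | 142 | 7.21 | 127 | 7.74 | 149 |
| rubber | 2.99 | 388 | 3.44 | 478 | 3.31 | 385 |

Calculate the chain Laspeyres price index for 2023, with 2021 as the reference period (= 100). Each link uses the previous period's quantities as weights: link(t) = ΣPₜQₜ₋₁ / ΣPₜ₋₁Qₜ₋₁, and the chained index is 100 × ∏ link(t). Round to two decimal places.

104.42

Link 2021→2022:
ΣP(2022)Q(2021) = 691.49×12 + 7.21×142 + 3.44×388 = 8297.88 + 1023.82 + 1334.72 = 10656.42
ΣP(2021)Q(2021) = 592.05×12 + 6.11×142 + 2.99×388 = 7104.6 + 867.62 + 1160.12 = 9132.34
link = 10656.42/9132.34 = 1.166888
Link 2022→2023:
ΣP(2023)Q(2022) = 595.96×12 + 7.74×127 + 3.31×478 = 7151.52 + 982.98 + 1582.18 = 9716.68
ΣP(2022)Q(2022) = 691.49×12 + 7.21×127 + 3.44×478 = 8297.88 + 915.67 + 1644.32 = 10857.87
link = 9716.68/10857.87 = 0.894897
Chained index = 100 × 1.166888 × 0.894897 = 104.4245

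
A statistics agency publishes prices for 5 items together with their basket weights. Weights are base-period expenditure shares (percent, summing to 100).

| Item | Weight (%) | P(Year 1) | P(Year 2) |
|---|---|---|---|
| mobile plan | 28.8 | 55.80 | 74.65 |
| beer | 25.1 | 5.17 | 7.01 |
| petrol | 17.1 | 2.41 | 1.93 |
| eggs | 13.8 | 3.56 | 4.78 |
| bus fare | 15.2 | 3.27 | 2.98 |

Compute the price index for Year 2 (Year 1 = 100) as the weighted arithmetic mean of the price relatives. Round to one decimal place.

118.6

mobile plan: 28.8 × (74.65/55.80) = 28.8 × 1.337814 = 38.5290
beer: 25.1 × (7.01/5.17) = 25.1 × 1.355899 = 34.0331
petrol: 17.1 × (1.93/2.41) = 17.1 × 0.800830 = 13.6942
eggs: 13.8 × (4.78/3.56) = 13.8 × 1.342697 = 18.5292
bus fare: 15.2 × (2.98/3.27) = 15.2 × 0.911315 = 13.8520
Index = Σ wᵢ·(p₁ᵢ/p₀ᵢ) = 38.5290 + 34.0331 + 13.6942 + 18.5292 + 13.8520 = 118.6375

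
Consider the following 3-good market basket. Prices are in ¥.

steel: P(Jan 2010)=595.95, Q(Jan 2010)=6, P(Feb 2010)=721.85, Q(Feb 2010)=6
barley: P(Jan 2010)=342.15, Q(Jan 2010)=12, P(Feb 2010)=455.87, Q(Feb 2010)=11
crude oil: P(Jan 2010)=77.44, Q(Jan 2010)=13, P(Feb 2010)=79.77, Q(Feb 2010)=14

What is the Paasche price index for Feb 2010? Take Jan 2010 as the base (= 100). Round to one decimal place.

Paasche price index uses current-period quantities as weights.
ΣP(Feb 2010)·Q(Feb 2010) = 721.85×6 + 455.87×11 + 79.77×14 = 4331.1 + 5014.57 + 1116.78 = 10462.45
ΣP(Jan 2010)·Q(Feb 2010) = 595.95×6 + 342.15×11 + 77.44×14 = 3575.7 + 3763.65 + 1084.16 = 8423.51
Index = 10462.45 / 8423.51 × 100 = 124.2053

124.2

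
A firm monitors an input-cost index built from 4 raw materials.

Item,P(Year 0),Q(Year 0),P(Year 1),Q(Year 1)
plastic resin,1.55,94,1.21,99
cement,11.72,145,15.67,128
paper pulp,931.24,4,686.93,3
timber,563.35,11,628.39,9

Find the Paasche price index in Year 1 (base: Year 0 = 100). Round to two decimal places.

Paasche price index uses current-period quantities as weights.
ΣP(Year 1)·Q(Year 1) = 1.21×99 + 15.67×128 + 686.93×3 + 628.39×9 = 119.79 + 2005.76 + 2060.79 + 5655.51 = 9841.85
ΣP(Year 0)·Q(Year 1) = 1.55×99 + 11.72×128 + 931.24×3 + 563.35×9 = 153.45 + 1500.16 + 2793.72 + 5070.15 = 9517.48
Index = 9841.85 / 9517.48 × 100 = 103.4082

103.41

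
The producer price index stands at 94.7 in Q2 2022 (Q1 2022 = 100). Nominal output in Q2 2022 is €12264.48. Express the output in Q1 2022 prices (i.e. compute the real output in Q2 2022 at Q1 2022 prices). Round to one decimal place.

Real = Nominal ÷ (Index/100) = 12264.48 ÷ (94.7/100)
     = 12264.48 ÷ 0.947 = 12950.8765

12950.9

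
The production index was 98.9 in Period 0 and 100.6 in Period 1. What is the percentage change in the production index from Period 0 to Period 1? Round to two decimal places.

1.72%

Change = (100.6 − 98.9) / 98.9 × 100
       = 1.7 / 98.9 × 100 = 1.7189%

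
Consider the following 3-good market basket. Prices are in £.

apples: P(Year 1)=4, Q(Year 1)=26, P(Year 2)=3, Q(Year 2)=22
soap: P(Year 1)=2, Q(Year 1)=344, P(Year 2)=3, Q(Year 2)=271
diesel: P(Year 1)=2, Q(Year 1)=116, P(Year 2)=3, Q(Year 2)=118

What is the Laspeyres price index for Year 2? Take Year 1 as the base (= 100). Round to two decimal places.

142.38

Laspeyres price index uses base-period quantities as weights.
ΣP(Year 2)·Q(Year 1) = 3×26 + 3×344 + 3×116 = 78 + 1032 + 348 = 1458
ΣP(Year 1)·Q(Year 1) = 4×26 + 2×344 + 2×116 = 104 + 688 + 232 = 1024
Index = 1458 / 1024 × 100 = 142.3828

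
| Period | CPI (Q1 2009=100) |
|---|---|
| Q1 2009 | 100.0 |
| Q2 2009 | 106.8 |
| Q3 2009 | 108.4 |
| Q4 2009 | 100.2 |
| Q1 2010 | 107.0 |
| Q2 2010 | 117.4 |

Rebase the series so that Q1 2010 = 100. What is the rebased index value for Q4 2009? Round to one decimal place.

Rebased(Q4 2009) = 100.2 / 107.0 × 100 = 93.6449

93.6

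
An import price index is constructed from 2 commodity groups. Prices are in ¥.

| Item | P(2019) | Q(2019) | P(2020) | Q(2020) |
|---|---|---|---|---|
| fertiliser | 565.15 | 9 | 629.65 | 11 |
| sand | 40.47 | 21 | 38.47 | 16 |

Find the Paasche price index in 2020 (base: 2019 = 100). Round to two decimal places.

Paasche price index uses current-period quantities as weights.
ΣP(2020)·Q(2020) = 629.65×11 + 38.47×16 = 6926.15 + 615.52 = 7541.67
ΣP(2019)·Q(2020) = 565.15×11 + 40.47×16 = 6216.65 + 647.52 = 6864.17
Index = 7541.67 / 6864.17 × 100 = 109.8701

109.87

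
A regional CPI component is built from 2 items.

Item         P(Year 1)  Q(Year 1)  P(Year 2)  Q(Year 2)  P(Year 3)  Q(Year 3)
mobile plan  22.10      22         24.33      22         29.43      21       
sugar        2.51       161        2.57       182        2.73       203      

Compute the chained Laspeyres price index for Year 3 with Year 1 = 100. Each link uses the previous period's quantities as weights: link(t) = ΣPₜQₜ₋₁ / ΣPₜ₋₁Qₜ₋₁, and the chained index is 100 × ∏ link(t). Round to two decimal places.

121.61

Link Year 1→Year 2:
ΣP(Year 2)Q(Year 1) = 24.33×22 + 2.57×161 = 535.26 + 413.77 = 949.03
ΣP(Year 1)Q(Year 1) = 22.10×22 + 2.51×161 = 486.2 + 404.11 = 890.31
link = 949.03/890.31 = 1.065955
Link Year 2→Year 3:
ΣP(Year 3)Q(Year 2) = 29.43×22 + 2.73×182 = 647.46 + 496.86 = 1144.32
ΣP(Year 2)Q(Year 2) = 24.33×22 + 2.57×182 = 535.26 + 467.74 = 1003
link = 1144.32/1003 = 1.140897
Chained index = 100 × 1.065955 × 1.140897 = 121.6145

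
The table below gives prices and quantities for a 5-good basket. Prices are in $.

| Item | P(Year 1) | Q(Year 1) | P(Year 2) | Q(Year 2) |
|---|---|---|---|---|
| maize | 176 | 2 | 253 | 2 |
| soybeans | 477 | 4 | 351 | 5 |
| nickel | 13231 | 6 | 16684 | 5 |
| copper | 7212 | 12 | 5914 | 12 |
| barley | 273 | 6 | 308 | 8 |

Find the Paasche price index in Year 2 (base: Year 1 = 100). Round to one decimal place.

Paasche price index uses current-period quantities as weights.
ΣP(Year 2)·Q(Year 2) = 253×2 + 351×5 + 16684×5 + 5914×12 + 308×8 = 506 + 1755 + 83420 + 70968 + 2464 = 159113
ΣP(Year 1)·Q(Year 2) = 176×2 + 477×5 + 13231×5 + 7212×12 + 273×8 = 352 + 2385 + 66155 + 86544 + 2184 = 157620
Index = 159113 / 157620 × 100 = 100.9472

100.9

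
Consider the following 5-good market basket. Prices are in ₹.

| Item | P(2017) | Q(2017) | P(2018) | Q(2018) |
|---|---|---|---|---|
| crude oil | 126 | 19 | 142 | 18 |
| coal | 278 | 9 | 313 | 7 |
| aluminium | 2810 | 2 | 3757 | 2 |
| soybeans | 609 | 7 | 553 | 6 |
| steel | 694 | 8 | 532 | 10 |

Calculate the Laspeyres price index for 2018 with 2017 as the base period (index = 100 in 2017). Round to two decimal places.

104.06

Laspeyres price index uses base-period quantities as weights.
ΣP(2018)·Q(2017) = 142×19 + 313×9 + 3757×2 + 553×7 + 532×8 = 2698 + 2817 + 7514 + 3871 + 4256 = 21156
ΣP(2017)·Q(2017) = 126×19 + 278×9 + 2810×2 + 609×7 + 694×8 = 2394 + 2502 + 5620 + 4263 + 5552 = 20331
Index = 21156 / 20331 × 100 = 104.0578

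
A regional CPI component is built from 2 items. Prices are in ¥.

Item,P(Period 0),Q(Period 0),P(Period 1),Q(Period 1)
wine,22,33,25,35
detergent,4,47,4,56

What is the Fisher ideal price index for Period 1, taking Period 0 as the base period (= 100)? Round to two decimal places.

Laspeyres component (base-period weights):
ΣP(Period 1)Q(Period 0) = 25×33 + 4×47 = 825 + 188 = 1013
ΣP(Period 0)Q(Period 0) = 22×33 + 4×47 = 726 + 188 = 914
L = 1013 / 914 × 100 = 110.8315
Paasche component (current-period weights):
ΣP(Period 1)Q(Period 1) = 25×35 + 4×56 = 875 + 224 = 1099
ΣP(Period 0)Q(Period 1) = 22×35 + 4×56 = 770 + 224 = 994
P = 1099 / 994 × 100 = 110.5634
Fisher = √(L × P) = √(110.8315 × 110.5634) = 110.6974

110.70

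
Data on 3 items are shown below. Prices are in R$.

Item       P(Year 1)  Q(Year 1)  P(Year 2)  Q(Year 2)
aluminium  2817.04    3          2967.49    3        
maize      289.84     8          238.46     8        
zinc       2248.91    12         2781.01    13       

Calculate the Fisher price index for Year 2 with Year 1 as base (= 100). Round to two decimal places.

Laspeyres component (base-period weights):
ΣP(Year 2)Q(Year 1) = 2967.49×3 + 238.46×8 + 2781.01×12 = 8902.47 + 1907.68 + 33372.12 = 44182.27
ΣP(Year 1)Q(Year 1) = 2817.04×3 + 289.84×8 + 2248.91×12 = 8451.12 + 2318.72 + 26986.92 = 37756.76
L = 44182.27 / 37756.76 × 100 = 117.0182
Paasche component (current-period weights):
ΣP(Year 2)Q(Year 2) = 2967.49×3 + 238.46×8 + 2781.01×13 = 8902.47 + 1907.68 + 36153.13 = 46963.28
ΣP(Year 1)Q(Year 2) = 2817.04×3 + 289.84×8 + 2248.91×13 = 8451.12 + 2318.72 + 29235.83 = 40005.67
P = 46963.28 / 40005.67 × 100 = 117.3916
Fisher = √(L × P) = √(117.0182 × 117.3916) = 117.2047

117.20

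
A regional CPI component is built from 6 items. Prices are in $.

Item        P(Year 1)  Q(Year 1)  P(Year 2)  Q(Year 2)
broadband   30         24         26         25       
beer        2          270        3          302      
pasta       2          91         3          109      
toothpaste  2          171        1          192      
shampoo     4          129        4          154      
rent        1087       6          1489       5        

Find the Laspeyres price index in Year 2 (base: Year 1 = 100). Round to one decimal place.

Laspeyres price index uses base-period quantities as weights.
ΣP(Year 2)·Q(Year 1) = 26×24 + 3×270 + 3×91 + 1×171 + 4×129 + 1489×6 = 624 + 810 + 273 + 171 + 516 + 8934 = 11328
ΣP(Year 1)·Q(Year 1) = 30×24 + 2×270 + 2×91 + 2×171 + 4×129 + 1087×6 = 720 + 540 + 182 + 342 + 516 + 6522 = 8822
Index = 11328 / 8822 × 100 = 128.4063

128.4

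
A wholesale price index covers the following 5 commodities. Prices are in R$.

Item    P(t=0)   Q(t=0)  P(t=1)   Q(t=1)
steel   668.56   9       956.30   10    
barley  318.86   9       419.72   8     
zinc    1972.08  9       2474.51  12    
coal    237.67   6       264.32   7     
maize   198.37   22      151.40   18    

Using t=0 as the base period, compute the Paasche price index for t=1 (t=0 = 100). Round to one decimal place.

Paasche price index uses current-period quantities as weights.
ΣP(t=1)·Q(t=1) = 956.30×10 + 419.72×8 + 2474.51×12 + 264.32×7 + 151.40×18 = 9563 + 3357.76 + 29694.12 + 1850.24 + 2725.2 = 47190.32
ΣP(t=0)·Q(t=1) = 668.56×10 + 318.86×8 + 1972.08×12 + 237.67×7 + 198.37×18 = 6685.6 + 2550.88 + 23664.96 + 1663.69 + 3570.66 = 38135.79
Index = 47190.32 / 38135.79 × 100 = 123.7429

123.7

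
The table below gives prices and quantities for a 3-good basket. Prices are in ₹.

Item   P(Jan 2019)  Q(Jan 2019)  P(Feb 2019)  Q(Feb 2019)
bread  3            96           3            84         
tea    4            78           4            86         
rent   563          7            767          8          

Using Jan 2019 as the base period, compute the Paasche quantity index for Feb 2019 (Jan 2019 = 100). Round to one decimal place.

Paasche quantity index uses current-period prices as weights.
ΣP(Feb 2019)·Q(Feb 2019) = 3×84 + 4×86 + 767×8 = 252 + 344 + 6136 = 6732
ΣP(Feb 2019)·Q(Jan 2019) = 3×96 + 4×78 + 767×7 = 288 + 312 + 5369 = 5969
Index = 6732 / 5969 × 100 = 112.7827

112.8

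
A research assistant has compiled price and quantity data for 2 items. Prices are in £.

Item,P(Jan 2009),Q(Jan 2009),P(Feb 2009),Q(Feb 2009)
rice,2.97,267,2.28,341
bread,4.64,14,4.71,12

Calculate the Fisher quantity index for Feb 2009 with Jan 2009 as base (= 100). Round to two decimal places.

124.07

Laspeyres component (base-period weights):
ΣP(Jan 2009)Q(Feb 2009) = 2.97×341 + 4.64×12 = 1012.77 + 55.68 = 1068.45
ΣP(Jan 2009)Q(Jan 2009) = 2.97×267 + 4.64×14 = 792.99 + 64.96 = 857.95
L = 1068.45 / 857.95 × 100 = 124.5352
Paasche component (current-period weights):
ΣP(Feb 2009)Q(Feb 2009) = 2.28×341 + 4.71×12 = 777.48 + 56.52 = 834
ΣP(Feb 2009)Q(Jan 2009) = 2.28×267 + 4.71×14 = 608.76 + 65.94 = 674.7
P = 834 / 674.7 × 100 = 123.6105
Fisher = √(L × P) = √(124.5352 × 123.6105) = 124.0720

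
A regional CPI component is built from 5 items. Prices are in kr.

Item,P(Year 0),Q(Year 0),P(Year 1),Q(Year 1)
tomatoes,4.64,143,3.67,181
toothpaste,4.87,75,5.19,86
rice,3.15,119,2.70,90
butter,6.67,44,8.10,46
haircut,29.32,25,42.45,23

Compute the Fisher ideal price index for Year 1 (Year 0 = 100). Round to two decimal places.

108.13

Laspeyres component (base-period weights):
ΣP(Year 1)Q(Year 0) = 3.67×143 + 5.19×75 + 2.70×119 + 8.10×44 + 42.45×25 = 524.81 + 389.25 + 321.3 + 356.4 + 1061.25 = 2653.01
ΣP(Year 0)Q(Year 0) = 4.64×143 + 4.87×75 + 3.15×119 + 6.67×44 + 29.32×25 = 663.52 + 365.25 + 374.85 + 293.48 + 733 = 2430.1
L = 2653.01 / 2430.1 × 100 = 109.1729
Paasche component (current-period weights):
ΣP(Year 1)Q(Year 1) = 3.67×181 + 5.19×86 + 2.70×90 + 8.10×46 + 42.45×23 = 664.27 + 446.34 + 243 + 372.6 + 976.35 = 2702.56
ΣP(Year 0)Q(Year 1) = 4.64×181 + 4.87×86 + 3.15×90 + 6.67×46 + 29.32×23 = 839.84 + 418.82 + 283.5 + 306.82 + 674.36 = 2523.34
P = 2702.56 / 2523.34 × 100 = 107.1025
Fisher = √(L × P) = √(109.1729 × 107.1025) = 108.1327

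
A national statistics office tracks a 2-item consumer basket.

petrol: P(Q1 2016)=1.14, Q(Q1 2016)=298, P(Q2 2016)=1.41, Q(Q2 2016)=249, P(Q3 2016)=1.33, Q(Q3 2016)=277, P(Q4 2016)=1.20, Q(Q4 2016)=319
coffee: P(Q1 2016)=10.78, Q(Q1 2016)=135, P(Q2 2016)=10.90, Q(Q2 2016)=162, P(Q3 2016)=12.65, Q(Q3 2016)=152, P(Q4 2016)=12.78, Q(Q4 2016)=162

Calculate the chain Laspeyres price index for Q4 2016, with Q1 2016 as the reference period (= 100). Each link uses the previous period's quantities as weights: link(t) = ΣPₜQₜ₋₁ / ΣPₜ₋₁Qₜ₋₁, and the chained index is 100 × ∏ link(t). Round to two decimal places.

117.67

Link Q1 2016→Q2 2016:
ΣP(Q2 2016)Q(Q1 2016) = 1.41×298 + 10.90×135 = 420.18 + 1471.5 = 1891.68
ΣP(Q1 2016)Q(Q1 2016) = 1.14×298 + 10.78×135 = 339.72 + 1455.3 = 1795.02
link = 1891.68/1795.02 = 1.053849
Link Q2 2016→Q3 2016:
ΣP(Q3 2016)Q(Q2 2016) = 1.33×249 + 12.65×162 = 331.17 + 2049.3 = 2380.47
ΣP(Q2 2016)Q(Q2 2016) = 1.41×249 + 10.90×162 = 351.09 + 1765.8 = 2116.89
link = 2380.47/2116.89 = 1.124513
Link Q3 2016→Q4 2016:
ΣP(Q4 2016)Q(Q3 2016) = 1.20×277 + 12.78×152 = 332.4 + 1942.56 = 2274.96
ΣP(Q3 2016)Q(Q3 2016) = 1.33×277 + 12.65×152 = 368.41 + 1922.8 = 2291.21
link = 2274.96/2291.21 = 0.992908
Chained index = 100 × 1.053849 × 1.124513 × 0.992908 = 117.6662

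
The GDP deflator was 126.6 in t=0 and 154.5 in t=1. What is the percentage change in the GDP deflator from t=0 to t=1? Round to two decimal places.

Change = (154.5 − 126.6) / 126.6 × 100
       = 27.9 / 126.6 × 100 = 22.0379%

22.04%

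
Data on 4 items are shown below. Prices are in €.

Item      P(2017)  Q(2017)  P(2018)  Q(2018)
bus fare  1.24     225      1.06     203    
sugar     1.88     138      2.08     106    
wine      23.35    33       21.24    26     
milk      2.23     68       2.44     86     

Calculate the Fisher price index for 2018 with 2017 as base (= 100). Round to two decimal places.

95.58

Laspeyres component (base-period weights):
ΣP(2018)Q(2017) = 1.06×225 + 2.08×138 + 21.24×33 + 2.44×68 = 238.5 + 287.04 + 700.92 + 165.92 = 1392.38
ΣP(2017)Q(2017) = 1.24×225 + 1.88×138 + 23.35×33 + 2.23×68 = 279 + 259.44 + 770.55 + 151.64 = 1460.63
L = 1392.38 / 1460.63 × 100 = 95.3274
Paasche component (current-period weights):
ΣP(2018)Q(2018) = 1.06×203 + 2.08×106 + 21.24×26 + 2.44×86 = 215.18 + 220.48 + 552.24 + 209.84 = 1197.74
ΣP(2017)Q(2018) = 1.24×203 + 1.88×106 + 23.35×26 + 2.23×86 = 251.72 + 199.28 + 607.1 + 191.78 = 1249.88
P = 1197.74 / 1249.88 × 100 = 95.8284
Fisher = √(L × P) = √(95.3274 × 95.8284) = 95.5776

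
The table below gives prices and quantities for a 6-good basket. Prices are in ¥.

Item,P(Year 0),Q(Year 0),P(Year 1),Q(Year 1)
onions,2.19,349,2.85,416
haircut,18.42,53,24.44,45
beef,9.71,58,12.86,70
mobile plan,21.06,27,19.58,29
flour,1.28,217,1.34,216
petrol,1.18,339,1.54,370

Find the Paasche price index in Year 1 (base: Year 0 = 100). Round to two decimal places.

123.22

Paasche price index uses current-period quantities as weights.
ΣP(Year 1)·Q(Year 1) = 2.85×416 + 24.44×45 + 12.86×70 + 19.58×29 + 1.34×216 + 1.54×370 = 1185.6 + 1099.8 + 900.2 + 567.82 + 289.44 + 569.8 = 4612.66
ΣP(Year 0)·Q(Year 1) = 2.19×416 + 18.42×45 + 9.71×70 + 21.06×29 + 1.28×216 + 1.18×370 = 911.04 + 828.9 + 679.7 + 610.74 + 276.48 + 436.6 = 3743.46
Index = 4612.66 / 3743.46 × 100 = 123.2192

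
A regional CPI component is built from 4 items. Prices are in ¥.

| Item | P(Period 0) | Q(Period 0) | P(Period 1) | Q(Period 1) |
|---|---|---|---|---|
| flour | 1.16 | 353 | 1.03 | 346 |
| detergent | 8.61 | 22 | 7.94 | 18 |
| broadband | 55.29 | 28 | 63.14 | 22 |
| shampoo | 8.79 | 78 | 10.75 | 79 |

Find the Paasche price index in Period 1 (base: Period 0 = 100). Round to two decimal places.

Paasche price index uses current-period quantities as weights.
ΣP(Period 1)·Q(Period 1) = 1.03×346 + 7.94×18 + 63.14×22 + 10.75×79 = 356.38 + 142.92 + 1389.08 + 849.25 = 2737.63
ΣP(Period 0)·Q(Period 1) = 1.16×346 + 8.61×18 + 55.29×22 + 8.79×79 = 401.36 + 154.98 + 1216.38 + 694.41 = 2467.13
Index = 2737.63 / 2467.13 × 100 = 110.9642

110.96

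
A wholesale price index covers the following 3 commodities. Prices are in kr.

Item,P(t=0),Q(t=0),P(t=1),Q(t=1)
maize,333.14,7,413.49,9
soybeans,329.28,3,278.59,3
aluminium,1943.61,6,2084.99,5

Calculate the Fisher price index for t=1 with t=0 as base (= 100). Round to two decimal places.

108.86

Laspeyres component (base-period weights):
ΣP(t=1)Q(t=0) = 413.49×7 + 278.59×3 + 2084.99×6 = 2894.43 + 835.77 + 12509.94 = 16240.14
ΣP(t=0)Q(t=0) = 333.14×7 + 329.28×3 + 1943.61×6 = 2331.98 + 987.84 + 11661.66 = 14981.48
L = 16240.14 / 14981.48 × 100 = 108.4014
Paasche component (current-period weights):
ΣP(t=1)Q(t=1) = 413.49×9 + 278.59×3 + 2084.99×5 = 3721.41 + 835.77 + 10424.95 = 14982.13
ΣP(t=0)Q(t=1) = 333.14×9 + 329.28×3 + 1943.61×5 = 2998.26 + 987.84 + 9718.05 = 13704.15
P = 14982.13 / 13704.15 × 100 = 109.3255
Fisher = √(L × P) = √(108.4014 × 109.3255) = 108.8625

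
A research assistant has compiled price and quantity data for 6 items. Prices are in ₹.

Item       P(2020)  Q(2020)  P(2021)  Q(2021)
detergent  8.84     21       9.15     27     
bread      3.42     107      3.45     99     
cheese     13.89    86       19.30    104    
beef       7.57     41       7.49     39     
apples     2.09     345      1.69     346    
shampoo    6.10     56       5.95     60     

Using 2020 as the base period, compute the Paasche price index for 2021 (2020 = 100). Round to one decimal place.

Paasche price index uses current-period quantities as weights.
ΣP(2021)·Q(2021) = 9.15×27 + 3.45×99 + 19.30×104 + 7.49×39 + 1.69×346 + 5.95×60 = 247.05 + 341.55 + 2007.2 + 292.11 + 584.74 + 357 = 3829.65
ΣP(2020)·Q(2021) = 8.84×27 + 3.42×99 + 13.89×104 + 7.57×39 + 2.09×346 + 6.10×60 = 238.68 + 338.58 + 1444.56 + 295.23 + 723.14 + 366 = 3406.19
Index = 3829.65 / 3406.19 × 100 = 112.4321

112.4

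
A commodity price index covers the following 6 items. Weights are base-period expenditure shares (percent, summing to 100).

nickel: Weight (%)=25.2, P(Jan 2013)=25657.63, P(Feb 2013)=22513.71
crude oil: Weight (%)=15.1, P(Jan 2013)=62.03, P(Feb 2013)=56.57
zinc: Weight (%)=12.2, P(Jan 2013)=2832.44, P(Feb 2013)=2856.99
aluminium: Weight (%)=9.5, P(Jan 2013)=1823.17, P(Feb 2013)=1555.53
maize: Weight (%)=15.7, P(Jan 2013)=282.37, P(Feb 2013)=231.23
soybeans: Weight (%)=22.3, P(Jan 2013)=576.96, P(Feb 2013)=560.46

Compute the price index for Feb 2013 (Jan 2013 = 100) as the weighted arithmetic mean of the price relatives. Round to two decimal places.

90.81

nickel: 25.2 × (22513.71/25657.63) = 25.2 × 0.877466 = 22.1122
crude oil: 15.1 × (56.57/62.03) = 15.1 × 0.911978 = 13.7709
zinc: 12.2 × (2856.99/2832.44) = 12.2 × 1.008667 = 12.3057
aluminium: 9.5 × (1555.53/1823.17) = 9.5 × 0.853201 = 8.1054
maize: 15.7 × (231.23/282.37) = 15.7 × 0.818890 = 12.8566
soybeans: 22.3 × (560.46/576.96) = 22.3 × 0.971402 = 21.6623
Index = Σ wᵢ·(p₁ᵢ/p₀ᵢ) = 22.1122 + 13.7709 + 12.3057 + 8.1054 + 12.8566 + 21.6623 = 90.8130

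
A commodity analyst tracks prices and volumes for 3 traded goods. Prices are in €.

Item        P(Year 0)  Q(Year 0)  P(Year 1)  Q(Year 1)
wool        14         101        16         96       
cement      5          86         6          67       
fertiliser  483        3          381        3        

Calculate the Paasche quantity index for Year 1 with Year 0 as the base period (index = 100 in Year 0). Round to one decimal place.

94.1

Paasche quantity index uses current-period prices as weights.
ΣP(Year 1)·Q(Year 1) = 16×96 + 6×67 + 381×3 = 1536 + 402 + 1143 = 3081
ΣP(Year 1)·Q(Year 0) = 16×101 + 6×86 + 381×3 = 1616 + 516 + 1143 = 3275
Index = 3081 / 3275 × 100 = 94.0763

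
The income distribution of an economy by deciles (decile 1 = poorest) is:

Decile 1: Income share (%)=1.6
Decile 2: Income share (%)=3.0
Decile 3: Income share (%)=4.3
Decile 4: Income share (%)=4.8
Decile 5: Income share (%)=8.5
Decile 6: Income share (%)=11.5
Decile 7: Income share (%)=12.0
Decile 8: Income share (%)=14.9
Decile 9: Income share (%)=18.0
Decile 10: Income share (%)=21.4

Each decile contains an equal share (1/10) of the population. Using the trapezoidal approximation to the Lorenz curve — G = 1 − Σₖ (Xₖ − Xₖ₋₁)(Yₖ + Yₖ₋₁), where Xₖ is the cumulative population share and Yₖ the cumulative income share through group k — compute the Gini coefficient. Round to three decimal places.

Cumulative income shares Yₖ: 0.0160, 0.0460, 0.0890, 0.1370, 0.2220, 0.3370, 0.4570, 0.6060, 0.7860, 1.0000
Σ (Xₖ−Xₖ₋₁)(Yₖ+Yₖ₋₁) = (1/10)(0.0160+0.0000) + (1/10)(0.0460+0.0160) + (1/10)(0.0890+0.0460) + (1/10)(0.1370+0.0890) + (1/10)(0.2220+0.1370) + (1/10)(0.3370+0.2220) + (1/10)(0.4570+0.3370) + (1/10)(0.6060+0.4570) + (1/10)(0.7860+0.6060) + (1/10)(1.0000+0.7860)
  = 0.0016 + 0.0062 + 0.0135 + 0.0226 + 0.0359 + 0.0559 + 0.0794 + 0.1063 + 0.1392 + 0.1786 = 0.6392
G = 1 − 0.6392 = 0.3608

0.361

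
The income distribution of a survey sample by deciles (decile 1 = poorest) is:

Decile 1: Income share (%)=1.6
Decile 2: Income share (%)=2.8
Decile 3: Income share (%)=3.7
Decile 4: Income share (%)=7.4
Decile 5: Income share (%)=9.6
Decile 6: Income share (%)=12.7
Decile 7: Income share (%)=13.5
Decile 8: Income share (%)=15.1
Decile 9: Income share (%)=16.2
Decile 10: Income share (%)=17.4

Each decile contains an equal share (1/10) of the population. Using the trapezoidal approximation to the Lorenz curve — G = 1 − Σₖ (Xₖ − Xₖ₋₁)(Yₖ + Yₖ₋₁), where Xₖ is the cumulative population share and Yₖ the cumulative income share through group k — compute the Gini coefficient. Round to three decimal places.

0.314

Cumulative income shares Yₖ: 0.0160, 0.0440, 0.0810, 0.1550, 0.2510, 0.3780, 0.5130, 0.6640, 0.8260, 1.0000
Σ (Xₖ−Xₖ₋₁)(Yₖ+Yₖ₋₁) = (1/10)(0.0160+0.0000) + (1/10)(0.0440+0.0160) + (1/10)(0.0810+0.0440) + (1/10)(0.1550+0.0810) + (1/10)(0.2510+0.1550) + (1/10)(0.3780+0.2510) + (1/10)(0.5130+0.3780) + (1/10)(0.6640+0.5130) + (1/10)(0.8260+0.6640) + (1/10)(1.0000+0.8260)
  = 0.0016 + 0.0060 + 0.0125 + 0.0236 + 0.0406 + 0.0629 + 0.0891 + 0.1177 + 0.1490 + 0.1826 = 0.6856
G = 1 − 0.6856 = 0.3144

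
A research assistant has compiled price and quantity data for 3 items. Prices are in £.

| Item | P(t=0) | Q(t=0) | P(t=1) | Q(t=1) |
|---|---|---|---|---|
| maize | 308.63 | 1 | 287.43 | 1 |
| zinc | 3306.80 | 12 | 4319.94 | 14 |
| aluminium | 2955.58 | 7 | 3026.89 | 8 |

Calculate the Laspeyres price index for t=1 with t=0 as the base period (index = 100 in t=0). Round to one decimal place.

Laspeyres price index uses base-period quantities as weights.
ΣP(t=1)·Q(t=0) = 287.43×1 + 4319.94×12 + 3026.89×7 = 287.43 + 51839.28 + 21188.23 = 73314.94
ΣP(t=0)·Q(t=0) = 308.63×1 + 3306.80×12 + 2955.58×7 = 308.63 + 39681.6 + 20689.06 = 60679.29
Index = 73314.94 / 60679.29 × 100 = 120.8237

120.8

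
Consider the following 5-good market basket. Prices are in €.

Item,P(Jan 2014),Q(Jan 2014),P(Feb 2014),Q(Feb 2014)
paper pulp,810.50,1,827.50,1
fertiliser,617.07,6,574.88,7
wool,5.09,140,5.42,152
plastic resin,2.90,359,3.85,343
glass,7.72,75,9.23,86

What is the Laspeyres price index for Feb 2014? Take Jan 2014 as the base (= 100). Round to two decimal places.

Laspeyres price index uses base-period quantities as weights.
ΣP(Feb 2014)·Q(Jan 2014) = 827.50×1 + 574.88×6 + 5.42×140 + 3.85×359 + 9.23×75 = 827.5 + 3449.28 + 758.8 + 1382.15 + 692.25 = 7109.98
ΣP(Jan 2014)·Q(Jan 2014) = 810.50×1 + 617.07×6 + 5.09×140 + 2.90×359 + 7.72×75 = 810.5 + 3702.42 + 712.6 + 1041.1 + 579 = 6845.62
Index = 7109.98 / 6845.62 × 100 = 103.8617

103.86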